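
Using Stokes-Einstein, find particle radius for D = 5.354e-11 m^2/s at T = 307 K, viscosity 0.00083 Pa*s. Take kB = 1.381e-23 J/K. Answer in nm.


Stokes-Einstein: R = kB*T / (6*pi*eta*D)
R = 1.381e-23 * 307 / (6 * pi * 0.00083 * 5.354e-11)
R = 5.06144e-09 m = 5.06 nm

5.06


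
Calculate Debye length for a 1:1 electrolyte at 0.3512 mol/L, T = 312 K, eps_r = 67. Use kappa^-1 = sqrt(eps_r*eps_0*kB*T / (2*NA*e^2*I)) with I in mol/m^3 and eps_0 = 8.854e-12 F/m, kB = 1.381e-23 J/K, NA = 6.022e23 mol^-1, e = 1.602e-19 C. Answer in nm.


Ionic strength I = 0.3512 * 1^2 * 1000 = 351.2 mol/m^3
kappa^-1 = sqrt(67 * 8.854e-12 * 1.381e-23 * 312 / (2 * 6.022e23 * (1.602e-19)^2 * 351.2))
kappa^-1 = 0.485 nm

0.485


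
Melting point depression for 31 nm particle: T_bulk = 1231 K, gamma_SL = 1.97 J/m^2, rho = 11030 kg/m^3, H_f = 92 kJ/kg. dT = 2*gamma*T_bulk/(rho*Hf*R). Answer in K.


Radius R = 31/2 = 15.5 nm = 1.55e-08 m
Convert H_f = 92 kJ/kg = 92000 J/kg
dT = 2 * gamma_SL * T_bulk / (rho * H_f * R)
dT = 2 * 1.97 * 1231 / (11030 * 92000 * 1.55e-08)
dT = 308.4 K

308.4


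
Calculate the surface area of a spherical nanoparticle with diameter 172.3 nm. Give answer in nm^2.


Radius r = 172.3/2 = 86.15 nm
Surface area SA = 4 * pi * r^2
SA = 4 * pi * (86.15)^2
SA = 93265.37 nm^2

93265.37


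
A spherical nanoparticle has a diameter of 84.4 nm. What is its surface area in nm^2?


Radius r = 84.4/2 = 42.2 nm
Surface area SA = 4 * pi * r^2
SA = 4 * pi * (42.2)^2
SA = 22378.7 nm^2

22378.7


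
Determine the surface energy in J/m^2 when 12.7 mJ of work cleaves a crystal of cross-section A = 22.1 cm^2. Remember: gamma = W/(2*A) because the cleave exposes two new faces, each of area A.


Convert: A = 22.1 cm^2 = 0.00221 m^2, W = 12.7 mJ = 0.0127 J
Cleaving exposes two faces of area A, so total new surface = 2*A and gamma = W / (2*A)
gamma = 0.0127 / (2 * 0.00221)
gamma = 2.873 J/m^2

2.873


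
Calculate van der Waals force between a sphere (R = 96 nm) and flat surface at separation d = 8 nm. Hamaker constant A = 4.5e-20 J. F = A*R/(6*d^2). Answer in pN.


Convert to SI: R = 96 nm = 9.6e-08 m, d = 8 nm = 8e-09 m
F = A * R / (6 * d^2)
F = 4.5e-20 * 9.6e-08 / (6 * (8e-09)^2)
F = 1.125e-11 N = 11.25 pN

11.25


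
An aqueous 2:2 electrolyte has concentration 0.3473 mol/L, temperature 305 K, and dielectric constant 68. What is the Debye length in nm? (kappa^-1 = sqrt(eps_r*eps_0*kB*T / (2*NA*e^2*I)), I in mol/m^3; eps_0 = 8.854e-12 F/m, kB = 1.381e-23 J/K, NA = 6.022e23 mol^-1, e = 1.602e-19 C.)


Ionic strength I = 0.3473 * 2^2 * 1000 = 1389.2 mol/m^3
kappa^-1 = sqrt(68 * 8.854e-12 * 1.381e-23 * 305 / (2 * 6.022e23 * (1.602e-19)^2 * 1389.2))
kappa^-1 = 0.243 nm

0.243


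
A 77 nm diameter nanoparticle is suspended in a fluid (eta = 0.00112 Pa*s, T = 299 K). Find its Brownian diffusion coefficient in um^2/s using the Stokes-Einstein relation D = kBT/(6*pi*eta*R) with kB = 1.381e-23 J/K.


Radius R = 77/2 = 38.5 nm = 3.85e-08 m
D = kB*T / (6*pi*eta*R)
D = 1.381e-23 * 299 / (6 * pi * 0.00112 * 3.85e-08)
D = 5.08025e-12 m^2/s = 5.08 um^2/s

5.08


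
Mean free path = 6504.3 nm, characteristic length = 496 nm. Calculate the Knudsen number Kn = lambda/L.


Knudsen number Kn = lambda / L
Kn = 6504.3 / 496
Kn = 13.1135

13.1135


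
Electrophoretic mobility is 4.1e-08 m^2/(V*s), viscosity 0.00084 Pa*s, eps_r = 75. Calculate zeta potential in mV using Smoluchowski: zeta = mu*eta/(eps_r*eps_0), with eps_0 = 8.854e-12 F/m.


Smoluchowski equation: zeta = mu * eta / (eps_r * eps_0)
zeta = 4.1e-08 * 0.00084 / (75 * 8.854e-12)
zeta = 0.051864 V = 51.86 mV

51.86


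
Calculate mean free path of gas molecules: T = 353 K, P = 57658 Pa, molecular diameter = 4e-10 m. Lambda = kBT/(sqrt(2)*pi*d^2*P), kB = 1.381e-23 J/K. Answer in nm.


Mean free path: lambda = kB*T / (sqrt(2) * pi * d^2 * P)
lambda = 1.381e-23 * 353 / (sqrt(2) * pi * (4e-10)^2 * 57658)
lambda = 1.18939e-07 m
lambda = 118.94 nm

118.94


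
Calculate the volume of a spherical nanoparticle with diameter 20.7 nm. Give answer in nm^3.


Radius r = 20.7/2 = 10.35 nm
Volume V = (4/3) * pi * r^3
V = (4/3) * pi * (10.35)^3
V = 4644.19 nm^3

4644.19


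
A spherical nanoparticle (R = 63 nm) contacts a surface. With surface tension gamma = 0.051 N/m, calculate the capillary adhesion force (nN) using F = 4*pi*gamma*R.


Convert radius: R = 63 nm = 6.3e-08 m
F = 4 * pi * gamma * R
F = 4 * pi * 0.051 * 6.3e-08
F = 4.03757e-08 N = 40.3757 nN

40.3757


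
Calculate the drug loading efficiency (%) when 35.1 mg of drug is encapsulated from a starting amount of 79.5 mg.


Drug loading efficiency = (drug loaded / drug initial) * 100
DLE = 35.1 / 79.5 * 100
DLE = 0.4415 * 100
DLE = 44.15%

44.15


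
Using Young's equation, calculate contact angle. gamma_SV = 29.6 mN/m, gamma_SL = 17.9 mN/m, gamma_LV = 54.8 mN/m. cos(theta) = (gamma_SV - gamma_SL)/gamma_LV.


cos(theta) = (gamma_SV - gamma_SL) / gamma_LV
cos(theta) = (29.6 - 17.9) / 54.8
cos(theta) = 0.213504
theta = arccos(0.213504) = 77.67 degrees

77.67


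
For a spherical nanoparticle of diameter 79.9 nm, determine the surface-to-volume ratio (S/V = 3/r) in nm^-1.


Radius r = 79.9/2 = 39.95 nm
S/V = 3 / r = 3 / 39.95
S/V = 0.0751 nm^-1

0.0751


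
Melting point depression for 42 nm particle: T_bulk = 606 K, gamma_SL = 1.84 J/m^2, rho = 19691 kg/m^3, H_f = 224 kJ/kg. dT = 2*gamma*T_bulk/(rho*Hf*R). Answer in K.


Radius R = 42/2 = 21 nm = 2.1e-08 m
Convert H_f = 224 kJ/kg = 224000 J/kg
dT = 2 * gamma_SL * T_bulk / (rho * H_f * R)
dT = 2 * 1.84 * 606 / (19691 * 224000 * 2.1e-08)
dT = 24.1 K

24.1


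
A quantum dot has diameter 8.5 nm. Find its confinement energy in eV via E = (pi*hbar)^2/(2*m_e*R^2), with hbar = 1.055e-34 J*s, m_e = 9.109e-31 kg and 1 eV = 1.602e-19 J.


Radius R = 8.5/2 = 4.25 nm = 4.25e-09 m
E = (pi * 1.055e-34)^2 / (2 * 9.109e-31 * (4.25e-09)^2)
E(J) = 3.33831e-21
E = E(J) / 1.602e-19 = 0.0208 eV

0.0208


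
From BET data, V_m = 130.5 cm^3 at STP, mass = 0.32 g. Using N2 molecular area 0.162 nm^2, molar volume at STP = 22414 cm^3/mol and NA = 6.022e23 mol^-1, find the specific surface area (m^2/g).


Number of moles in monolayer = V_m / 22414 = 130.5 / 22414 = 0.00582225
Number of molecules = moles * NA = 0.00582225 * 6.022e23
SA = molecules * sigma / mass
SA = (130.5 / 22414) * 6.022e23 * 0.162e-18 / 0.32
SA = 1775.0 m^2/g

1775.0


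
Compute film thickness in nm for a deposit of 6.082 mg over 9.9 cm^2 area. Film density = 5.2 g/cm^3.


Convert: m = 6.082 mg = 6.0820e-06 kg, A = 9.9 cm^2 = 9.9000e-04 m^2, rho = 5.2 g/cm^3 = 5200 kg/m^3
t = m / (A * rho)
t = 6.0820e-06 / (9.9000e-04 * 5200)
t = 1.1814e-06 m = 1181.4 nm

1181.4


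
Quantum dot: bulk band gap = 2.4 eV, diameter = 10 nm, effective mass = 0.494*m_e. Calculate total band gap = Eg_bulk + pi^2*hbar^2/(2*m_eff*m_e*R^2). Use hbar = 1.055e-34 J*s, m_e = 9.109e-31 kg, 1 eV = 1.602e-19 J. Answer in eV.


Radius R = 10/2 nm = 5e-09 m
Confinement energy dE = pi^2 * hbar^2 / (2 * m_eff * m_e * R^2)
dE = pi^2 * (1.055e-34)^2 / (2 * 0.494 * 9.109e-31 * (5e-09)^2) J, divided by 1.602e-19 J/eV
dE = 0.0305 eV
Total band gap = E_g(bulk) + dE = 2.4 + 0.0305 = 2.4305 eV

2.4305


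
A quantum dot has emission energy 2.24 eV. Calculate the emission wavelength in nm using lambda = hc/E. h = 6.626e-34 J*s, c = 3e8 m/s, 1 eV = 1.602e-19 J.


Convert energy: E = 2.24 eV = 2.24 * 1.602e-19 = 3.58848e-19 J
lambda = h*c / E = 6.626e-34 * 3e8 / 3.58848e-19
lambda = 5.53939e-07 m = 553.9 nm

553.9


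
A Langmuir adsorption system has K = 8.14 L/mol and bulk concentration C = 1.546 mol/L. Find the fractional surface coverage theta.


Langmuir isotherm: theta = K*C / (1 + K*C)
K*C = 8.14 * 1.546 = 12.58444
theta = 12.58444 / (1 + 12.58444) = 12.58444 / 13.58444
theta = 0.9264

0.9264


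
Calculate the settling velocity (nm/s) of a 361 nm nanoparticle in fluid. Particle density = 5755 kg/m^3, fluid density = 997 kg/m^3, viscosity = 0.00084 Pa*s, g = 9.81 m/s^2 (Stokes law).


Radius R = 361/2 nm = 1.805e-07 m
Density difference = 5755 - 997 = 4758 kg/m^3
v = 2 * R^2 * (rho_p - rho_f) * g / (9 * eta)
v = 2 * (1.805e-07)^2 * 4758 * 9.81 / (9 * 0.00084)
v = 4.02306e-07 m/s = 402.3056 nm/s

402.3056


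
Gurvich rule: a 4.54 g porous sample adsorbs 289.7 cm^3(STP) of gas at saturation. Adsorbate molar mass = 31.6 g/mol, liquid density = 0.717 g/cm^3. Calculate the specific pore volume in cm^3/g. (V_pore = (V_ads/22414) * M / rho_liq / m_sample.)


Moles adsorbed n = V_ads / 22414 = 289.7 / 22414 = 1.292496e-02 mol
Liquid volume V_liq = n * M / rho_liq = 1.292496e-02 * 31.6 / 0.717 = 0.56964 cm^3
Specific pore volume V_pore = V_liq / m_sample = 0.56964 / 4.54
V_pore = 0.1255 cm^3/g

0.1255


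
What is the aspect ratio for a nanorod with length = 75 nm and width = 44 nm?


Aspect ratio AR = length / diameter
AR = 75 / 44
AR = 1.7

1.7


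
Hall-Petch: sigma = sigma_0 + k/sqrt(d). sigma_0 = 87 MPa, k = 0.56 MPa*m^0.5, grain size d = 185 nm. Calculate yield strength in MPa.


d = 185 nm = 1.85e-07 m
sqrt(d) = 0.0004301163
Hall-Petch contribution = k / sqrt(d) = 0.56 / 0.0004301163 = 1302.0 MPa
sigma = sigma_0 + k/sqrt(d) = 87 + 1302.0 = 1389.0 MPa

1389.0


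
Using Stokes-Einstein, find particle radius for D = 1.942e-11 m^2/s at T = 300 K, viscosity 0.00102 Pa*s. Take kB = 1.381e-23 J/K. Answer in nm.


Stokes-Einstein: R = kB*T / (6*pi*eta*D)
R = 1.381e-23 * 300 / (6 * pi * 0.00102 * 1.942e-11)
R = 1.10959e-08 m = 11.1 nm

11.1


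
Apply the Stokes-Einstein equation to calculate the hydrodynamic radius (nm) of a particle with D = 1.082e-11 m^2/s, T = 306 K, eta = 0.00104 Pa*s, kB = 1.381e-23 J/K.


Stokes-Einstein: R = kB*T / (6*pi*eta*D)
R = 1.381e-23 * 306 / (6 * pi * 0.00104 * 1.082e-11)
R = 1.99229e-08 m = 19.92 nm

19.92


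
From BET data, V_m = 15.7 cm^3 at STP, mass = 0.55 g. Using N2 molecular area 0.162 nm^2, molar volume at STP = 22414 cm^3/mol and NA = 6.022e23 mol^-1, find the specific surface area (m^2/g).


Number of moles in monolayer = V_m / 22414 = 15.7 / 22414 = 0.00070046
Number of molecules = moles * NA = 0.00070046 * 6.022e23
SA = molecules * sigma / mass
SA = (15.7 / 22414) * 6.022e23 * 0.162e-18 / 0.55
SA = 124.2 m^2/g

124.2


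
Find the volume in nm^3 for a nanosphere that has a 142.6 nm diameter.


Radius r = 142.6/2 = 71.3 nm
Volume V = (4/3) * pi * r^3
V = (4/3) * pi * (71.3)^3
V = 1518298.63 nm^3

1518298.63


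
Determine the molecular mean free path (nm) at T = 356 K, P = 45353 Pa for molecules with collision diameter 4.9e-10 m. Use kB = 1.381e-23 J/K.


Mean free path: lambda = kB*T / (sqrt(2) * pi * d^2 * P)
lambda = 1.381e-23 * 356 / (sqrt(2) * pi * (4.9e-10)^2 * 45353)
lambda = 1.0162e-07 m
lambda = 101.62 nm

101.62


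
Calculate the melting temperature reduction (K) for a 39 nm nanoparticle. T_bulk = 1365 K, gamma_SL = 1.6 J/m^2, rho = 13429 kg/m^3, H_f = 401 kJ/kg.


Radius R = 39/2 = 19.5 nm = 1.95e-08 m
Convert H_f = 401 kJ/kg = 401000 J/kg
dT = 2 * gamma_SL * T_bulk / (rho * H_f * R)
dT = 2 * 1.6 * 1365 / (13429 * 401000 * 1.95e-08)
dT = 41.6 K

41.6


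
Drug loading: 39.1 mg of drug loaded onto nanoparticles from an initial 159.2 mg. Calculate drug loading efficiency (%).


Drug loading efficiency = (drug loaded / drug initial) * 100
DLE = 39.1 / 159.2 * 100
DLE = 0.2456 * 100
DLE = 24.56%

24.56


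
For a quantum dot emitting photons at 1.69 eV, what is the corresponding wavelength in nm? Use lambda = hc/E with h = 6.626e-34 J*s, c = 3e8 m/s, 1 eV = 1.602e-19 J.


Convert energy: E = 1.69 eV = 1.69 * 1.602e-19 = 2.70738e-19 J
lambda = h*c / E = 6.626e-34 * 3e8 / 2.70738e-19
lambda = 7.34215e-07 m = 734.2 nm

734.2


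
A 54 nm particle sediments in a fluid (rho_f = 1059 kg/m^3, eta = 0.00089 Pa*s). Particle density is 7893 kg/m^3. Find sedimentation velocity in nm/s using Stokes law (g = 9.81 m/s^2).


Radius R = 54/2 nm = 2.7e-08 m
Density difference = 7893 - 1059 = 6834 kg/m^3
v = 2 * R^2 * (rho_p - rho_f) * g / (9 * eta)
v = 2 * (2.7e-08)^2 * 6834 * 9.81 / (9 * 0.00089)
v = 1.22031e-08 m/s = 12.2031 nm/s

12.2031


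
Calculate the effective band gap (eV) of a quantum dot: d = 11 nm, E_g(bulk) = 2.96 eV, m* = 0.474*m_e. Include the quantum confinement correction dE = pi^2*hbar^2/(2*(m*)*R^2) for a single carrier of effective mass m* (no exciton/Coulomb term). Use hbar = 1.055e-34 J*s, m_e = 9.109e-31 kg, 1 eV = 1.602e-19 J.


Radius R = 11/2 nm = 5.5e-09 m
Confinement energy dE = pi^2 * hbar^2 / (2 * m_eff * m_e * R^2)
dE = pi^2 * (1.055e-34)^2 / (2 * 0.474 * 9.109e-31 * (5.5e-09)^2) J, divided by 1.602e-19 J/eV
dE = 0.0263 eV
Total band gap = E_g(bulk) + dE = 2.96 + 0.0263 = 2.9863 eV

2.9863


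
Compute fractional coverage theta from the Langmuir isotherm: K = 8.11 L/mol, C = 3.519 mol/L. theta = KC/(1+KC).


Langmuir isotherm: theta = K*C / (1 + K*C)
K*C = 8.11 * 3.519 = 28.53909
theta = 28.53909 / (1 + 28.53909) = 28.53909 / 29.53909
theta = 0.9661

0.9661


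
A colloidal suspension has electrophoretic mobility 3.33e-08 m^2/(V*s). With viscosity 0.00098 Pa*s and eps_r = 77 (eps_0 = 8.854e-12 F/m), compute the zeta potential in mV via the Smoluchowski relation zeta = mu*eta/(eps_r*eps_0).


Smoluchowski equation: zeta = mu * eta / (eps_r * eps_0)
zeta = 3.33e-08 * 0.00098 / (77 * 8.854e-12)
zeta = 0.047867 V = 47.87 mV

47.87


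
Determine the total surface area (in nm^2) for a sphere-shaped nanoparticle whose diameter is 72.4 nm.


Radius r = 72.4/2 = 36.2 nm
Surface area SA = 4 * pi * r^2
SA = 4 * pi * (36.2)^2
SA = 16467.47 nm^2

16467.47


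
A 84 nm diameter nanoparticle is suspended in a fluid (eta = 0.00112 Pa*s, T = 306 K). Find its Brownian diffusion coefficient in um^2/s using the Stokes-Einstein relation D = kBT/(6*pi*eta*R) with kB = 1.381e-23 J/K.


Radius R = 84/2 = 42 nm = 4.2e-08 m
D = kB*T / (6*pi*eta*R)
D = 1.381e-23 * 306 / (6 * pi * 0.00112 * 4.2e-08)
D = 4.76592e-12 m^2/s = 4.766 um^2/s

4.766


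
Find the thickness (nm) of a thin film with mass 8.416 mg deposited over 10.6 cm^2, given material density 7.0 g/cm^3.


Convert: m = 8.416 mg = 8.4160e-06 kg, A = 10.6 cm^2 = 1.0600e-03 m^2, rho = 7.0 g/cm^3 = 7000 kg/m^3
t = m / (A * rho)
t = 8.4160e-06 / (1.0600e-03 * 7000)
t = 1.1342e-06 m = 1134.2 nm

1134.2


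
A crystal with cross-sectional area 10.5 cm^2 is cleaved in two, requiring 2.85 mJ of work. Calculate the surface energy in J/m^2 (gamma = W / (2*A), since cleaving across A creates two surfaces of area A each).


Convert: A = 10.5 cm^2 = 0.00105 m^2, W = 2.85 mJ = 0.00285 J
Cleaving exposes two faces of area A, so total new surface = 2*A and gamma = W / (2*A)
gamma = 0.00285 / (2 * 0.00105)
gamma = 1.357 J/m^2

1.357


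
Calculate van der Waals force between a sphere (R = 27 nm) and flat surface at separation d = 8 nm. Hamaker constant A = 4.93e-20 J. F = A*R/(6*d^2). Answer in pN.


Convert to SI: R = 27 nm = 2.7e-08 m, d = 8 nm = 8e-09 m
F = A * R / (6 * d^2)
F = 4.93e-20 * 2.7e-08 / (6 * (8e-09)^2)
F = 3.46641e-12 N = 3.466 pN

3.466


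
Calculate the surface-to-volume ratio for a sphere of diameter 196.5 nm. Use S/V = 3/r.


Radius r = 196.5/2 = 98.25 nm
S/V = 3 / r = 3 / 98.25
S/V = 0.0305 nm^-1

0.0305


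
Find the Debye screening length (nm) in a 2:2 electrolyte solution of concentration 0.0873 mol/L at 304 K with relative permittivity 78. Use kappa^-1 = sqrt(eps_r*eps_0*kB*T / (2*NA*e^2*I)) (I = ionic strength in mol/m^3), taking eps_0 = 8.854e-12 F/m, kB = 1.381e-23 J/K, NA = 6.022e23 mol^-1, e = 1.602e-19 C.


Ionic strength I = 0.0873 * 2^2 * 1000 = 349.2 mol/m^3
kappa^-1 = sqrt(78 * 8.854e-12 * 1.381e-23 * 304 / (2 * 6.022e23 * (1.602e-19)^2 * 349.2))
kappa^-1 = 0.518 nm

0.518


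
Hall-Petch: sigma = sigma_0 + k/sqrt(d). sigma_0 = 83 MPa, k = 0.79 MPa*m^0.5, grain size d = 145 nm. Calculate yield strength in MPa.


d = 145 nm = 1.45e-07 m
sqrt(d) = 0.0003807887
Hall-Petch contribution = k / sqrt(d) = 0.79 / 0.0003807887 = 2074.6 MPa
sigma = sigma_0 + k/sqrt(d) = 83 + 2074.6 = 2157.6 MPa

2157.6


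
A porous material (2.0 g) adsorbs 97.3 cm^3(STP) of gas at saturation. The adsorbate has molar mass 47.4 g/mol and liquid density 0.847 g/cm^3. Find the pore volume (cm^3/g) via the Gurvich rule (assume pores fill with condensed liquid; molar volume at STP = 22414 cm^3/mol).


Moles adsorbed n = V_ads / 22414 = 97.3 / 22414 = 4.341037e-03 mol
Liquid volume V_liq = n * M / rho_liq = 4.341037e-03 * 47.4 / 0.847 = 0.24293 cm^3
Specific pore volume V_pore = V_liq / m_sample = 0.24293 / 2.0
V_pore = 0.1215 cm^3/g

0.1215


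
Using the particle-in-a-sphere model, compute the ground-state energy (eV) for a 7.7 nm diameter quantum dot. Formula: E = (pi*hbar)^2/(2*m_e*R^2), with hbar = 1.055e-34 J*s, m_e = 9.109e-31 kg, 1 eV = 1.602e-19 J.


Radius R = 7.7/2 = 3.85 nm = 3.85e-09 m
E = (pi * 1.055e-34)^2 / (2 * 9.109e-31 * (3.85e-09)^2)
E(J) = 4.06801e-21
E = E(J) / 1.602e-19 = 0.0254 eV

0.0254


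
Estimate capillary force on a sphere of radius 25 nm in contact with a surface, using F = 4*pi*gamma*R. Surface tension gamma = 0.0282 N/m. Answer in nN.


Convert radius: R = 25 nm = 2.5e-08 m
F = 4 * pi * gamma * R
F = 4 * pi * 0.0282 * 2.5e-08
F = 8.85929e-09 N = 8.8593 nN

8.8593


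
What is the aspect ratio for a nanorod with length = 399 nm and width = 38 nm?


Aspect ratio AR = length / diameter
AR = 399 / 38
AR = 10.5

10.5


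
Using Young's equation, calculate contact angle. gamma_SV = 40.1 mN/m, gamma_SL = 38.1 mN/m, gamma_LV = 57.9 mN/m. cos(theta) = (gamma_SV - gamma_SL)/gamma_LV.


cos(theta) = (gamma_SV - gamma_SL) / gamma_LV
cos(theta) = (40.1 - 38.1) / 57.9
cos(theta) = 0.034542
theta = arccos(0.034542) = 88.02 degrees

88.02


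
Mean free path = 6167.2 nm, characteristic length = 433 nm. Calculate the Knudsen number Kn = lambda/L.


Knudsen number Kn = lambda / L
Kn = 6167.2 / 433
Kn = 14.243

14.243


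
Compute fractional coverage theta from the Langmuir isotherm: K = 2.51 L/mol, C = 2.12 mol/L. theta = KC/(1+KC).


Langmuir isotherm: theta = K*C / (1 + K*C)
K*C = 2.51 * 2.12 = 5.3212
theta = 5.3212 / (1 + 5.3212) = 5.3212 / 6.3212
theta = 0.8418

0.8418


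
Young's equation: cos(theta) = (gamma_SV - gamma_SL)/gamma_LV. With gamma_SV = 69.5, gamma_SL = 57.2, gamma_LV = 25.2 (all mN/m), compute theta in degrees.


cos(theta) = (gamma_SV - gamma_SL) / gamma_LV
cos(theta) = (69.5 - 57.2) / 25.2
cos(theta) = 0.488095
theta = arccos(0.488095) = 60.78 degrees

60.78


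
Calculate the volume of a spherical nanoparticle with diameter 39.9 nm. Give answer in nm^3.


Radius r = 39.9/2 = 19.95 nm
Volume V = (4/3) * pi * r^3
V = (4/3) * pi * (19.95)^3
V = 33259.62 nm^3

33259.62


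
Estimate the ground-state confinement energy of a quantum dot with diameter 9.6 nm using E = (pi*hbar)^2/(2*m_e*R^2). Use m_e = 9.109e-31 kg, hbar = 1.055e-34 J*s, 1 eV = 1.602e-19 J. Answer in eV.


Radius R = 9.6/2 = 4.8 nm = 4.8e-09 m
E = (pi * 1.055e-34)^2 / (2 * 9.109e-31 * (4.8e-09)^2)
E(J) = 2.61711e-21
E = E(J) / 1.602e-19 = 0.0163 eV

0.0163


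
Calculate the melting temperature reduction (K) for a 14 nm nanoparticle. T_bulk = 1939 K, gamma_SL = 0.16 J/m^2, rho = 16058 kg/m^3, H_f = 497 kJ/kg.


Radius R = 14/2 = 7 nm = 7e-09 m
Convert H_f = 497 kJ/kg = 497000 J/kg
dT = 2 * gamma_SL * T_bulk / (rho * H_f * R)
dT = 2 * 0.16 * 1939 / (16058 * 497000 * 7e-09)
dT = 11.1 K

11.1


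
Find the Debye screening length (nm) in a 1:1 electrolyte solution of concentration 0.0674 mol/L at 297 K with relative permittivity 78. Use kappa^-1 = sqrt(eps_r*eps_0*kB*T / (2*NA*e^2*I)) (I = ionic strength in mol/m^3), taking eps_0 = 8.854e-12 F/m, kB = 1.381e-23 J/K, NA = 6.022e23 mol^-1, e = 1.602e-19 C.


Ionic strength I = 0.0674 * 1^2 * 1000 = 67.4 mol/m^3
kappa^-1 = sqrt(78 * 8.854e-12 * 1.381e-23 * 297 / (2 * 6.022e23 * (1.602e-19)^2 * 67.4))
kappa^-1 = 1.166 nm

1.166


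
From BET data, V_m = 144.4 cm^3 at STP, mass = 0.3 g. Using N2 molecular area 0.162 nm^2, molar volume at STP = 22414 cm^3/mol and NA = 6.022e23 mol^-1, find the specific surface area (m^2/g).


Number of moles in monolayer = V_m / 22414 = 144.4 / 22414 = 0.0064424
Number of molecules = moles * NA = 0.0064424 * 6.022e23
SA = molecules * sigma / mass
SA = (144.4 / 22414) * 6.022e23 * 0.162e-18 / 0.3
SA = 2095.0 m^2/g

2095.0


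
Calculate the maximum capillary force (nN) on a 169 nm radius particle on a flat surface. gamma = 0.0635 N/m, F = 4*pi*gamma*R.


Convert radius: R = 169 nm = 1.69e-07 m
F = 4 * pi * gamma * R
F = 4 * pi * 0.0635 * 1.69e-07
F = 1.34856e-07 N = 134.856 nN

134.856


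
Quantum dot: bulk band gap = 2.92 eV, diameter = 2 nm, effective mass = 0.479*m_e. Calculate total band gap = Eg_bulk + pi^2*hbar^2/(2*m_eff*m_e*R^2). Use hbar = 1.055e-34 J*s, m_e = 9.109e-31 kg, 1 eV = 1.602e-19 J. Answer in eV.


Radius R = 2/2 nm = 1e-09 m
Confinement energy dE = pi^2 * hbar^2 / (2 * m_eff * m_e * R^2)
dE = pi^2 * (1.055e-34)^2 / (2 * 0.479 * 9.109e-31 * (1e-09)^2) J, divided by 1.602e-19 J/eV
dE = 0.7858 eV
Total band gap = E_g(bulk) + dE = 2.92 + 0.7858 = 3.7058 eV

3.7058


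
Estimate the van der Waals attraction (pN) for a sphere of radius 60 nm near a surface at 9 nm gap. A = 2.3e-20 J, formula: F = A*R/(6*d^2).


Convert to SI: R = 60 nm = 6e-08 m, d = 9 nm = 9e-09 m
F = A * R / (6 * d^2)
F = 2.3e-20 * 6e-08 / (6 * (9e-09)^2)
F = 2.83951e-12 N = 2.84 pN

2.84


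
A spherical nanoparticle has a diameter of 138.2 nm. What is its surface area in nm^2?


Radius r = 138.2/2 = 69.1 nm
Surface area SA = 4 * pi * r^2
SA = 4 * pi * (69.1)^2
SA = 60002.03 nm^2

60002.03


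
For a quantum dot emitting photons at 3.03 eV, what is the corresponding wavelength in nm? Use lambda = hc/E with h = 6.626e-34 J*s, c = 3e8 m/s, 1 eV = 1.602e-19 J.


Convert energy: E = 3.03 eV = 3.03 * 1.602e-19 = 4.85406e-19 J
lambda = h*c / E = 6.626e-34 * 3e8 / 4.85406e-19
lambda = 4.09513e-07 m = 409.5 nm

409.5


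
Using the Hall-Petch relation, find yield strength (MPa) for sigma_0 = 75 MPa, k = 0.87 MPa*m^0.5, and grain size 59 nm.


d = 59 nm = 5.9e-08 m
sqrt(d) = 0.0002428992
Hall-Petch contribution = k / sqrt(d) = 0.87 / 0.0002428992 = 3581.7 MPa
sigma = sigma_0 + k/sqrt(d) = 75 + 3581.7 = 3656.7 MPa

3656.7


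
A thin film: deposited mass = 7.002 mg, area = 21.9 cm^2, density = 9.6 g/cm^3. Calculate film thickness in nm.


Convert: m = 7.002 mg = 7.0020e-06 kg, A = 21.9 cm^2 = 2.1900e-03 m^2, rho = 9.6 g/cm^3 = 9600 kg/m^3
t = m / (A * rho)
t = 7.0020e-06 / (2.1900e-03 * 9600)
t = 3.3305e-07 m = 333.0 nm

333.0


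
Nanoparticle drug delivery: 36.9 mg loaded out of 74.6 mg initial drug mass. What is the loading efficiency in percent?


Drug loading efficiency = (drug loaded / drug initial) * 100
DLE = 36.9 / 74.6 * 100
DLE = 0.4946 * 100
DLE = 49.46%

49.46


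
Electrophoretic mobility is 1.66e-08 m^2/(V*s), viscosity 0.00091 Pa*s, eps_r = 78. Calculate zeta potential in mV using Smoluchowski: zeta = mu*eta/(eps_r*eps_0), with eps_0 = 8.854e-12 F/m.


Smoluchowski equation: zeta = mu * eta / (eps_r * eps_0)
zeta = 1.66e-08 * 0.00091 / (78 * 8.854e-12)
zeta = 0.021873 V = 21.87 mV

21.87


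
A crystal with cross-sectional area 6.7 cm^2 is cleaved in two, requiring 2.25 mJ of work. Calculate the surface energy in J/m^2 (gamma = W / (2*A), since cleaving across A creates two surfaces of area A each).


Convert: A = 6.7 cm^2 = 0.00067 m^2, W = 2.25 mJ = 0.00225 J
Cleaving exposes two faces of area A, so total new surface = 2*A and gamma = W / (2*A)
gamma = 0.00225 / (2 * 0.00067)
gamma = 1.679 J/m^2

1.679


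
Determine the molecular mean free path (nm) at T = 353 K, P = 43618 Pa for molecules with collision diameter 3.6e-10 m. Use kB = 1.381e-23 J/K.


Mean free path: lambda = kB*T / (sqrt(2) * pi * d^2 * P)
lambda = 1.381e-23 * 353 / (sqrt(2) * pi * (3.6e-10)^2 * 43618)
lambda = 1.94103e-07 m
lambda = 194.1 nm

194.1


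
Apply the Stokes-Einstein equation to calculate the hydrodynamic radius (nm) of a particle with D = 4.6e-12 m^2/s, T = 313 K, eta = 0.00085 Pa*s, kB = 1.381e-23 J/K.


Stokes-Einstein: R = kB*T / (6*pi*eta*D)
R = 1.381e-23 * 313 / (6 * pi * 0.00085 * 4.6e-12)
R = 5.86489e-08 m = 58.65 nm

58.65


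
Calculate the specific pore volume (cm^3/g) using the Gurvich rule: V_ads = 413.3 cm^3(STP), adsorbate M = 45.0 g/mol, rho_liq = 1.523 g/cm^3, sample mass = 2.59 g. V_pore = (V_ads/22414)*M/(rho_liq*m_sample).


Moles adsorbed n = V_ads / 22414 = 413.3 / 22414 = 1.843937e-02 mol
Liquid volume V_liq = n * M / rho_liq = 1.843937e-02 * 45.0 / 1.523 = 0.54483 cm^3
Specific pore volume V_pore = V_liq / m_sample = 0.54483 / 2.59
V_pore = 0.2104 cm^3/g

0.2104


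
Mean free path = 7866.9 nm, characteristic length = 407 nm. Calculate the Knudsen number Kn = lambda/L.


Knudsen number Kn = lambda / L
Kn = 7866.9 / 407
Kn = 19.329

19.329


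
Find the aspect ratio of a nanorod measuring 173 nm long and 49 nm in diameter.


Aspect ratio AR = length / diameter
AR = 173 / 49
AR = 3.53

3.53


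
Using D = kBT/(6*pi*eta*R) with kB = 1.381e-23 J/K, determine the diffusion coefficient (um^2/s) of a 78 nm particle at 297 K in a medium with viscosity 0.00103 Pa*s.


Radius R = 78/2 = 39 nm = 3.9e-08 m
D = kB*T / (6*pi*eta*R)
D = 1.381e-23 * 297 / (6 * pi * 0.00103 * 3.9e-08)
D = 5.41685e-12 m^2/s = 5.417 um^2/s

5.417


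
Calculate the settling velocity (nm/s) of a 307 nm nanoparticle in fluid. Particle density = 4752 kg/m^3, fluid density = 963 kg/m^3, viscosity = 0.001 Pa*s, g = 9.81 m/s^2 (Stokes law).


Radius R = 307/2 nm = 1.535e-07 m
Density difference = 4752 - 963 = 3789 kg/m^3
v = 2 * R^2 * (rho_p - rho_f) * g / (9 * eta)
v = 2 * (1.535e-07)^2 * 3789 * 9.81 / (9 * 0.001)
v = 1.94625e-07 m/s = 194.6247 nm/s

194.6247


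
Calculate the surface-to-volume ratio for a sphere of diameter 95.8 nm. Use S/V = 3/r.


Radius r = 95.8/2 = 47.9 nm
S/V = 3 / r = 3 / 47.9
S/V = 0.0626 nm^-1

0.0626


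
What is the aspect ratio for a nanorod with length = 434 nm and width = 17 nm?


Aspect ratio AR = length / diameter
AR = 434 / 17
AR = 25.53

25.53


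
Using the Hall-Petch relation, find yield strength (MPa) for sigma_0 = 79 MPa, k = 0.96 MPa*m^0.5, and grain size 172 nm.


d = 172 nm = 1.72e-07 m
sqrt(d) = 0.0004147288
Hall-Petch contribution = k / sqrt(d) = 0.96 / 0.0004147288 = 2314.8 MPa
sigma = sigma_0 + k/sqrt(d) = 79 + 2314.8 = 2393.8 MPa

2393.8


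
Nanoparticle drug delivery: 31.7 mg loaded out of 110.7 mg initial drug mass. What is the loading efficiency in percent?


Drug loading efficiency = (drug loaded / drug initial) * 100
DLE = 31.7 / 110.7 * 100
DLE = 0.2864 * 100
DLE = 28.64%

28.64


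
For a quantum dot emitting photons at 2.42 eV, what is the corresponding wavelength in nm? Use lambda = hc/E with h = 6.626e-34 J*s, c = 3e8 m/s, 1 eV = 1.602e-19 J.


Convert energy: E = 2.42 eV = 2.42 * 1.602e-19 = 3.87684e-19 J
lambda = h*c / E = 6.626e-34 * 3e8 / 3.87684e-19
lambda = 5.12737e-07 m = 512.7 nm

512.7


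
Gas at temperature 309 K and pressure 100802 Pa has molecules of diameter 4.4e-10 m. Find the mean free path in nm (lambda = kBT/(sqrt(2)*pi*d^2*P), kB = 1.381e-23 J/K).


Mean free path: lambda = kB*T / (sqrt(2) * pi * d^2 * P)
lambda = 1.381e-23 * 309 / (sqrt(2) * pi * (4.4e-10)^2 * 100802)
lambda = 4.92167e-08 m
lambda = 49.22 nm

49.22


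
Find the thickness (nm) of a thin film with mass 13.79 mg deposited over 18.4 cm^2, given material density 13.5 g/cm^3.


Convert: m = 13.79 mg = 1.3790e-05 kg, A = 18.4 cm^2 = 1.8400e-03 m^2, rho = 13.5 g/cm^3 = 13500 kg/m^3
t = m / (A * rho)
t = 1.3790e-05 / (1.8400e-03 * 13500)
t = 5.5515e-07 m = 555.2 nm

555.2


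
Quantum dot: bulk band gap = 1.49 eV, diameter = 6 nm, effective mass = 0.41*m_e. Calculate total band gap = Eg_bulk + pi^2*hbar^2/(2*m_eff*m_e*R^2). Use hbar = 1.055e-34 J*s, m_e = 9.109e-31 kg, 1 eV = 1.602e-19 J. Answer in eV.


Radius R = 6/2 nm = 3e-09 m
Confinement energy dE = pi^2 * hbar^2 / (2 * m_eff * m_e * R^2)
dE = pi^2 * (1.055e-34)^2 / (2 * 0.41 * 9.109e-31 * (3e-09)^2) J, divided by 1.602e-19 J/eV
dE = 0.102 eV
Total band gap = E_g(bulk) + dE = 1.49 + 0.102 = 1.592 eV

1.592


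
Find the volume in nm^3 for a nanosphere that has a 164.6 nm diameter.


Radius r = 164.6/2 = 82.3 nm
Volume V = (4/3) * pi * r^3
V = (4/3) * pi * (82.3)^3
V = 2335006.61 nm^3

2335006.61


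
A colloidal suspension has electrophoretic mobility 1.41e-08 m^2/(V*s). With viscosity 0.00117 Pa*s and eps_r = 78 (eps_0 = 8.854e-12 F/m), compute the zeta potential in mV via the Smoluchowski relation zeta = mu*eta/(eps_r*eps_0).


Smoluchowski equation: zeta = mu * eta / (eps_r * eps_0)
zeta = 1.41e-08 * 0.00117 / (78 * 8.854e-12)
zeta = 0.023888 V = 23.89 mV

23.89


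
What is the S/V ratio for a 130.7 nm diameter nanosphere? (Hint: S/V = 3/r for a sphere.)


Radius r = 130.7/2 = 65.35 nm
S/V = 3 / r = 3 / 65.35
S/V = 0.0459 nm^-1

0.0459


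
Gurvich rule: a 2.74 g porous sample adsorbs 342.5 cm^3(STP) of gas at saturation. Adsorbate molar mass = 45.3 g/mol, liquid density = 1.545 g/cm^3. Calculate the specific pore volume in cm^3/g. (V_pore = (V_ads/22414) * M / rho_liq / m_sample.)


Moles adsorbed n = V_ads / 22414 = 342.5 / 22414 = 1.528063e-02 mol
Liquid volume V_liq = n * M / rho_liq = 1.528063e-02 * 45.3 / 1.545 = 0.44803 cm^3
Specific pore volume V_pore = V_liq / m_sample = 0.44803 / 2.74
V_pore = 0.1635 cm^3/g

0.1635


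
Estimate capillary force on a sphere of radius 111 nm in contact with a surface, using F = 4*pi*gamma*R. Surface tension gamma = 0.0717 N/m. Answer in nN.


Convert radius: R = 111 nm = 1.11e-07 m
F = 4 * pi * gamma * R
F = 4 * pi * 0.0717 * 1.11e-07
F = 1.00012e-07 N = 100.012 nN

100.012


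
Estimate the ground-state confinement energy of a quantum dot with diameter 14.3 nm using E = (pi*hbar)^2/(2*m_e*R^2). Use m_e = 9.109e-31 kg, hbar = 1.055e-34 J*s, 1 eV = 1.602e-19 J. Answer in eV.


Radius R = 14.3/2 = 7.15 nm = 7.15e-09 m
E = (pi * 1.055e-34)^2 / (2 * 9.109e-31 * (7.15e-09)^2)
E(J) = 1.17948e-21
E = E(J) / 1.602e-19 = 0.0074 eV

0.0074


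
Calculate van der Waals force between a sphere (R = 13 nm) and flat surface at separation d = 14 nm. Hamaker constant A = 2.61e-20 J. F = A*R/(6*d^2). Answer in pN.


Convert to SI: R = 13 nm = 1.3e-08 m, d = 14 nm = 1.4e-08 m
F = A * R / (6 * d^2)
F = 2.61e-20 * 1.3e-08 / (6 * (1.4e-08)^2)
F = 2.8852e-13 N = 0.289 pN

0.289


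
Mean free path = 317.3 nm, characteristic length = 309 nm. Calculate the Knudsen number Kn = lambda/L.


Knudsen number Kn = lambda / L
Kn = 317.3 / 309
Kn = 1.0269

1.0269


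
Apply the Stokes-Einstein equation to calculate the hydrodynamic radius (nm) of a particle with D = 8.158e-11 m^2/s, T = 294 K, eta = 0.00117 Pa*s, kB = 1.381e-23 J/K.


Stokes-Einstein: R = kB*T / (6*pi*eta*D)
R = 1.381e-23 * 294 / (6 * pi * 0.00117 * 8.158e-11)
R = 2.25668e-09 m = 2.26 nm

2.26


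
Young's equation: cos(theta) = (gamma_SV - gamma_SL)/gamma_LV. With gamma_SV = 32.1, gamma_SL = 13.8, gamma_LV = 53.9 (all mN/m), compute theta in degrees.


cos(theta) = (gamma_SV - gamma_SL) / gamma_LV
cos(theta) = (32.1 - 13.8) / 53.9
cos(theta) = 0.339518
theta = arccos(0.339518) = 70.15 degrees

70.15


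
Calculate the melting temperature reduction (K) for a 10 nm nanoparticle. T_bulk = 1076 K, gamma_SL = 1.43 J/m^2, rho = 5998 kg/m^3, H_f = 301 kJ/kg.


Radius R = 10/2 = 5 nm = 5e-09 m
Convert H_f = 301 kJ/kg = 301000 J/kg
dT = 2 * gamma_SL * T_bulk / (rho * H_f * R)
dT = 2 * 1.43 * 1076 / (5998 * 301000 * 5e-09)
dT = 340.9 K

340.9


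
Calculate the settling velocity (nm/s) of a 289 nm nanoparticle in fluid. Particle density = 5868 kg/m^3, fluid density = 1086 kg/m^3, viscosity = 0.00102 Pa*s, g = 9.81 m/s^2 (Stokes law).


Radius R = 289/2 nm = 1.445e-07 m
Density difference = 5868 - 1086 = 4782 kg/m^3
v = 2 * R^2 * (rho_p - rho_f) * g / (9 * eta)
v = 2 * (1.445e-07)^2 * 4782 * 9.81 / (9 * 0.00102)
v = 2.13404e-07 m/s = 213.4035 nm/s

213.4035


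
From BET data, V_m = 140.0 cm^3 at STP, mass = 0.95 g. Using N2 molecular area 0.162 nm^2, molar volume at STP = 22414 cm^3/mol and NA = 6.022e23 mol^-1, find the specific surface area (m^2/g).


Number of moles in monolayer = V_m / 22414 = 140.0 / 22414 = 0.0062461
Number of molecules = moles * NA = 0.0062461 * 6.022e23
SA = molecules * sigma / mass
SA = (140.0 / 22414) * 6.022e23 * 0.162e-18 / 0.95
SA = 641.4 m^2/g

641.4


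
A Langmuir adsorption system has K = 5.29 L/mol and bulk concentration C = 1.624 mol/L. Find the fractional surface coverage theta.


Langmuir isotherm: theta = K*C / (1 + K*C)
K*C = 5.29 * 1.624 = 8.59096
theta = 8.59096 / (1 + 8.59096) = 8.59096 / 9.59096
theta = 0.8957

0.8957


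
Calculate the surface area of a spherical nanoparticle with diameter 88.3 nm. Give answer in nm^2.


Radius r = 88.3/2 = 44.15 nm
Surface area SA = 4 * pi * r^2
SA = 4 * pi * (44.15)^2
SA = 24494.65 nm^2

24494.65


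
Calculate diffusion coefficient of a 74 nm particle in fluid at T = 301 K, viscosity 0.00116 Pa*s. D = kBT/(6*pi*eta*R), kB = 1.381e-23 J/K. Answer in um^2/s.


Radius R = 74/2 = 37 nm = 3.7e-08 m
D = kB*T / (6*pi*eta*R)
D = 1.381e-23 * 301 / (6 * pi * 0.00116 * 3.7e-08)
D = 5.13806e-12 m^2/s = 5.138 um^2/s

5.138


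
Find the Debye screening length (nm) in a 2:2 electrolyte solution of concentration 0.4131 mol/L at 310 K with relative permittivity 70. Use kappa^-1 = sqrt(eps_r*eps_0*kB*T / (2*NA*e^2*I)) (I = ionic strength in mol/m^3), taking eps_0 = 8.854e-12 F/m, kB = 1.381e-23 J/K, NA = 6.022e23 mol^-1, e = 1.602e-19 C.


Ionic strength I = 0.4131 * 2^2 * 1000 = 1652.4 mol/m^3
kappa^-1 = sqrt(70 * 8.854e-12 * 1.381e-23 * 310 / (2 * 6.022e23 * (1.602e-19)^2 * 1652.4))
kappa^-1 = 0.228 nm

0.228


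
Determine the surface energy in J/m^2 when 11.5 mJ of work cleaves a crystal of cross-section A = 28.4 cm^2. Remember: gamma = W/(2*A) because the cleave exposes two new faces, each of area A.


Convert: A = 28.4 cm^2 = 0.00284 m^2, W = 11.5 mJ = 0.0115 J
Cleaving exposes two faces of area A, so total new surface = 2*A and gamma = W / (2*A)
gamma = 0.0115 / (2 * 0.00284)
gamma = 2.025 J/m^2

2.025


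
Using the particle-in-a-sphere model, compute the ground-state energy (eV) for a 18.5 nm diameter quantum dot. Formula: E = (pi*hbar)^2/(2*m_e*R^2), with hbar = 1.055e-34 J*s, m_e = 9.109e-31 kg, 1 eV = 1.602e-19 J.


Radius R = 18.5/2 = 9.25 nm = 9.25e-09 m
E = (pi * 1.055e-34)^2 / (2 * 9.109e-31 * (9.25e-09)^2)
E(J) = 7.04726e-22
E = E(J) / 1.602e-19 = 0.0044 eV

0.0044


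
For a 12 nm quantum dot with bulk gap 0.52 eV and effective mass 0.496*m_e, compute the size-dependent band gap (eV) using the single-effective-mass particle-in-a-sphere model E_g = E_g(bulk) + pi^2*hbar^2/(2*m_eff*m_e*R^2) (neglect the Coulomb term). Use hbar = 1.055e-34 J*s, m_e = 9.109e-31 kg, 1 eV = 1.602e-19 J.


Radius R = 12/2 nm = 6e-09 m
Confinement energy dE = pi^2 * hbar^2 / (2 * m_eff * m_e * R^2)
dE = pi^2 * (1.055e-34)^2 / (2 * 0.496 * 9.109e-31 * (6e-09)^2) J, divided by 1.602e-19 J/eV
dE = 0.0211 eV
Total band gap = E_g(bulk) + dE = 0.52 + 0.0211 = 0.5411 eV

0.5411


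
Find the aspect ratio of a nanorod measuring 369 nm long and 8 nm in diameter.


Aspect ratio AR = length / diameter
AR = 369 / 8
AR = 46.12

46.12


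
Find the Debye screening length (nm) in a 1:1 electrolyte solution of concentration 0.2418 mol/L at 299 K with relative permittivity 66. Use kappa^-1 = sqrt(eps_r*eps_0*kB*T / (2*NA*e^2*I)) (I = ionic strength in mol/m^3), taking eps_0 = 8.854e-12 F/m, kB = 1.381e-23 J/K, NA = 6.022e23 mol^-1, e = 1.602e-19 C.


Ionic strength I = 0.2418 * 1^2 * 1000 = 241.8 mol/m^3
kappa^-1 = sqrt(66 * 8.854e-12 * 1.381e-23 * 299 / (2 * 6.022e23 * (1.602e-19)^2 * 241.8))
kappa^-1 = 0.568 nm

0.568


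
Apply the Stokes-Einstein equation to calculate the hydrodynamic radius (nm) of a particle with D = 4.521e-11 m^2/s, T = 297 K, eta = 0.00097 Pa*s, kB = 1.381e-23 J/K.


Stokes-Einstein: R = kB*T / (6*pi*eta*D)
R = 1.381e-23 * 297 / (6 * pi * 0.00097 * 4.521e-11)
R = 4.96184e-09 m = 4.96 nm

4.96


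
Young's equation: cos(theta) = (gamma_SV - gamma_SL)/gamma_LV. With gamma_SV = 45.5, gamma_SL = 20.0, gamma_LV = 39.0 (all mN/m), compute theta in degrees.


cos(theta) = (gamma_SV - gamma_SL) / gamma_LV
cos(theta) = (45.5 - 20.0) / 39.0
cos(theta) = 0.653846
theta = arccos(0.653846) = 49.17 degrees

49.17


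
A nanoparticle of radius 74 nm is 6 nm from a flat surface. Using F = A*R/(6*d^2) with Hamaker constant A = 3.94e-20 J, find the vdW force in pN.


Convert to SI: R = 74 nm = 7.4e-08 m, d = 6 nm = 6e-09 m
F = A * R / (6 * d^2)
F = 3.94e-20 * 7.4e-08 / (6 * (6e-09)^2)
F = 1.34981e-11 N = 13.498 pN

13.498


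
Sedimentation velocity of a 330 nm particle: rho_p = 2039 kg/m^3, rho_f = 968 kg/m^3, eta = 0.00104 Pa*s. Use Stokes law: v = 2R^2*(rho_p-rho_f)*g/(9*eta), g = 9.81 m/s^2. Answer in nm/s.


Radius R = 330/2 nm = 1.65e-07 m
Density difference = 2039 - 968 = 1071 kg/m^3
v = 2 * R^2 * (rho_p - rho_f) * g / (9 * eta)
v = 2 * (1.65e-07)^2 * 1071 * 9.81 / (9 * 0.00104)
v = 6.11196e-08 m/s = 61.1196 nm/s

61.1196


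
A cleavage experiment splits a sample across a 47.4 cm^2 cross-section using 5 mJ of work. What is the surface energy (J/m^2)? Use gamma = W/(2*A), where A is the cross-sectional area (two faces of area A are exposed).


Convert: A = 47.4 cm^2 = 0.00474 m^2, W = 5 mJ = 0.005 J
Cleaving exposes two faces of area A, so total new surface = 2*A and gamma = W / (2*A)
gamma = 0.005 / (2 * 0.00474)
gamma = 0.527 J/m^2

0.527


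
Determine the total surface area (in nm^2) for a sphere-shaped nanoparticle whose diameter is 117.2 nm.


Radius r = 117.2/2 = 58.6 nm
Surface area SA = 4 * pi * r^2
SA = 4 * pi * (58.6)^2
SA = 43152.41 nm^2

43152.41


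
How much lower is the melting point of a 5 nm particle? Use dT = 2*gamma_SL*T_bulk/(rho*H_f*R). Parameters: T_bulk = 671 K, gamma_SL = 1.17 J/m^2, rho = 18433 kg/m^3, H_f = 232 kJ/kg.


Radius R = 5/2 = 2.5 nm = 2.5e-09 m
Convert H_f = 232 kJ/kg = 232000 J/kg
dT = 2 * gamma_SL * T_bulk / (rho * H_f * R)
dT = 2 * 1.17 * 671 / (18433 * 232000 * 2.5e-09)
dT = 146.9 K

146.9


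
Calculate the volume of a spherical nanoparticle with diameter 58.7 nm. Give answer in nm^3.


Radius r = 58.7/2 = 29.35 nm
Volume V = (4/3) * pi * r^3
V = (4/3) * pi * (29.35)^3
V = 105904.14 nm^3

105904.14


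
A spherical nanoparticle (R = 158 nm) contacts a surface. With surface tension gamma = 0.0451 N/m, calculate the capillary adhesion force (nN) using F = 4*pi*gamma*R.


Convert radius: R = 158 nm = 1.58e-07 m
F = 4 * pi * gamma * R
F = 4 * pi * 0.0451 * 1.58e-07
F = 8.95454e-08 N = 89.5454 nN

89.5454


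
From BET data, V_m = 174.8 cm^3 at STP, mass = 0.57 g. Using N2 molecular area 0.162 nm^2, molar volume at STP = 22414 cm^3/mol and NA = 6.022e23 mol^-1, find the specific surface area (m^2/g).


Number of moles in monolayer = V_m / 22414 = 174.8 / 22414 = 0.0077987
Number of molecules = moles * NA = 0.0077987 * 6.022e23
SA = molecules * sigma / mass
SA = (174.8 / 22414) * 6.022e23 * 0.162e-18 / 0.57
SA = 1334.8 m^2/g

1334.8


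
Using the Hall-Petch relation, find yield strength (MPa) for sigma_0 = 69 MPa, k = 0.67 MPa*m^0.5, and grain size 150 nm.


d = 150 nm = 1.5e-07 m
sqrt(d) = 0.0003872983
Hall-Petch contribution = k / sqrt(d) = 0.67 / 0.0003872983 = 1729.9 MPa
sigma = sigma_0 + k/sqrt(d) = 69 + 1729.9 = 1798.9 MPa

1798.9


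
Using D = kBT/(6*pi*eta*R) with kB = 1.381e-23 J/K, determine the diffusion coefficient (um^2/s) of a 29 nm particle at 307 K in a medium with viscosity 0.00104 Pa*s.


Radius R = 29/2 = 14.5 nm = 1.45e-08 m
D = kB*T / (6*pi*eta*R)
D = 1.381e-23 * 307 / (6 * pi * 0.00104 * 1.45e-08)
D = 1.49152e-11 m^2/s = 14.915 um^2/s

14.915
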